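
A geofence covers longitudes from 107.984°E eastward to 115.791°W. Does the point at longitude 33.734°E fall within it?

Band width going east from +107.984° to -115.791°: ((-115.791 − 107.984) mod 360) = 136.225°.
Offset of +33.734° east of the west edge: ((33.734 − 107.984) mod 360) = 285.750°.
285.750° > 136.225° ⇒ outside.

No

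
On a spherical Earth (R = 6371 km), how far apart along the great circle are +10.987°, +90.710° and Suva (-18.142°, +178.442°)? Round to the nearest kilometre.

Δλ = 178.442 − 90.710 = 87.732°.
Δφ = -18.142 − 10.987 = -29.129°.
a = sin²(Δφ/2) + cos φ₁ · cos φ₂ · sin²(Δλ/2) = 0.511213.
c = 2·atan2(√a, √(1−a)) = 1.59322 rad → d = 6371·c ≈ 10150.43 km.

10150 km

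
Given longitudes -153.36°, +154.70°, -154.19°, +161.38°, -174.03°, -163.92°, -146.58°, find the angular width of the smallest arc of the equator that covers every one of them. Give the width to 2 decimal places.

58.72°

Sort the longitudes: -174.03°, -163.92°, -154.19°, -153.36°, -146.58°, +154.70°, +161.38°.
Eastward gaps between consecutive values (wrapping around): 10.11°, 9.73°, 0.83°, 6.78°, 301.28°, 6.68°, 24.59°.
Largest gap = 301.28° ⇒ minimal covering band is its complement: 360° − 301.28° = 58.72°.
Band runs from +154.70° eastward to -146.58°, crossing the antimeridian.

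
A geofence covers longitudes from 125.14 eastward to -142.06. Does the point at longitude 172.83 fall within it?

Band width going east from +125.14° to -142.06°: ((-142.06 − 125.14) mod 360) = 92.80°.
Offset of +172.83° east of the west edge: ((172.83 − 125.14) mod 360) = 47.69°.
47.69° ≤ 92.80° ⇒ inside.

Yes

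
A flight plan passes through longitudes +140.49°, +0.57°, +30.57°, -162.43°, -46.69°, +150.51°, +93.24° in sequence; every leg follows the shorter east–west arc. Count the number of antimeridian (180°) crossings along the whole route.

Leg 1: +140.49° → +0.57°, shortest Δλ = -139.92° (west) — does not cross 180°.
Leg 2: +0.57° → +30.57°, shortest Δλ = 30.0° (east) — does not cross 180°.
Leg 3: +30.57° → -162.43°, shortest Δλ = 167.0° (east) — crosses 180°.
Leg 4: -162.43° → -46.69°, shortest Δλ = 115.74° (east) — does not cross 180°.
Leg 5: -46.69° → +150.51°, shortest Δλ = -162.8° (west) — crosses 180°.
Leg 6: +150.51° → +93.24°, shortest Δλ = -57.27° (west) — does not cross 180°.
Total crossings: 2.

2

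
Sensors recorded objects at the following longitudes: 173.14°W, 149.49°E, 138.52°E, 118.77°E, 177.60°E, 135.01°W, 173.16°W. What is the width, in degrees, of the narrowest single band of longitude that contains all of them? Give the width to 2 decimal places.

Sort the longitudes: -173.16°, -173.14°, -135.01°, +118.77°, +138.52°, +149.49°, +177.60°.
Eastward gaps between consecutive values (wrapping around): 0.02°, 38.13°, 253.78°, 19.75°, 10.97°, 28.11°, 9.24°.
Largest gap = 253.78° ⇒ minimal covering band is its complement: 360° − 253.78° = 106.22°.
Band runs from +118.77° eastward to -135.01°, crossing the antimeridian.

106.22°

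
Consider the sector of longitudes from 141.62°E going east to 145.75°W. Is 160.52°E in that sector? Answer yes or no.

Band width going east from +141.62° to -145.75°: ((-145.75 − 141.62) mod 360) = 72.63°.
Offset of +160.52° east of the west edge: ((160.52 − 141.62) mod 360) = 18.90°.
18.90° ≤ 72.63° ⇒ inside.

Yes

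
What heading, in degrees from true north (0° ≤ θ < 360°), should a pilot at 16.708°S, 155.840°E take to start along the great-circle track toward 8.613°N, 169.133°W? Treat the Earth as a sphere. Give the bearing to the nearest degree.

Δλ = -169.133 − 155.840 = -324.973°; wrapped into (−180°, 180°]: 35.027°.
θ = atan2( sin Δλ · cos φ₂ , cos φ₁ · sin φ₂ − sin φ₁ · cos φ₂ · cos Δλ )
  = atan2(0.56749, 0.37621) = 56.458° → normalised to [0°, 360°): 56.458°.

56°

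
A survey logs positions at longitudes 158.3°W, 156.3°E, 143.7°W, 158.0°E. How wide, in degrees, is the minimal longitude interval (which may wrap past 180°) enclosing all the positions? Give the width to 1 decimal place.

60.0°

Sort the longitudes: -158.3°, -143.7°, +156.3°, +158.0°.
Eastward gaps between consecutive values (wrapping around): 14.6°, 300.0°, 1.7°, 43.7°.
Largest gap = 300.0° ⇒ minimal covering band is its complement: 360° − 300.0° = 60.0°.
Band runs from +156.3° eastward to -143.7°, crossing the antimeridian.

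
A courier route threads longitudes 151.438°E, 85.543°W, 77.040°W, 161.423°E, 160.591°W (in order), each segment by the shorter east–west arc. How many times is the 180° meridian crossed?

Leg 1: +151.438° → -85.543°, shortest Δλ = 123.019° (east) — crosses 180°.
Leg 2: -85.543° → -77.040°, shortest Δλ = 8.503° (east) — does not cross 180°.
Leg 3: -77.040° → +161.423°, shortest Δλ = -121.537° (west) — crosses 180°.
Leg 4: +161.423° → -160.591°, shortest Δλ = 37.986° (east) — crosses 180°.
Total crossings: 3.

3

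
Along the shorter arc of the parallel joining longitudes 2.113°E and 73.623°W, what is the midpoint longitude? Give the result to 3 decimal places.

Signed shortest Δλ from +2.113° to -73.623° is -75.736°.
Midpoint longitude = +2.113° + (-75.736°)/2 = +2.113° − 37.868° = -35.755°.

35.755°W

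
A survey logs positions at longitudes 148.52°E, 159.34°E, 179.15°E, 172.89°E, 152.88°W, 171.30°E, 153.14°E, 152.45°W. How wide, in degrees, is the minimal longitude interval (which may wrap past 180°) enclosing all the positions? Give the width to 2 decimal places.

Sort the longitudes: -152.88°, -152.45°, +148.52°, +153.14°, +159.34°, +171.30°, +172.89°, +179.15°.
Eastward gaps between consecutive values (wrapping around): 0.43°, 300.97°, 4.62°, 6.20°, 11.96°, 1.59°, 6.26°, 27.97°.
Largest gap = 300.97° ⇒ minimal covering band is its complement: 360° − 300.97° = 59.03°.
Band runs from +148.52° eastward to -152.45°, crossing the antimeridian.

59.03°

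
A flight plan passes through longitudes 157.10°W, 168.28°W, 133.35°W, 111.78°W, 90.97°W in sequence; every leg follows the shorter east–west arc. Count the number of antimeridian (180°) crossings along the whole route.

0

Leg 1: -157.10° → -168.28°, shortest Δλ = -11.18° (west) — does not cross 180°.
Leg 2: -168.28° → -133.35°, shortest Δλ = 34.93° (east) — does not cross 180°.
Leg 3: -133.35° → -111.78°, shortest Δλ = 21.57° (east) — does not cross 180°.
Leg 4: -111.78° → -90.97°, shortest Δλ = 20.81° (east) — does not cross 180°.
Total crossings: 0.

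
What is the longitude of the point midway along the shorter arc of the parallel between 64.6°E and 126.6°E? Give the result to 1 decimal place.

Signed shortest Δλ from +64.6° to +126.6° is +62.0°.
Midpoint longitude = +64.6° + (+62.0°)/2 = +64.6° + 31.0° = +95.6°.

95.6°E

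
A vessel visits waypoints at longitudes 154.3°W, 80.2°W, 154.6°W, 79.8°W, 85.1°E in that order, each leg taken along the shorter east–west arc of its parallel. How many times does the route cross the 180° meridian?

Leg 1: -154.3° → -80.2°, shortest Δλ = 74.1° (east) — does not cross 180°.
Leg 2: -80.2° → -154.6°, shortest Δλ = -74.4° (west) — does not cross 180°.
Leg 3: -154.6° → -79.8°, shortest Δλ = 74.8° (east) — does not cross 180°.
Leg 4: -79.8° → +85.1°, shortest Δλ = 164.9° (east) — does not cross 180°.
Total crossings: 0.

0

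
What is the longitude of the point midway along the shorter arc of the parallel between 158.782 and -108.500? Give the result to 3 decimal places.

Signed shortest Δλ from +158.782° to -108.500° is +92.718°.
Midpoint longitude = +158.782° + (+92.718°)/2 = +158.782° + 46.359° = +205.141°.
Normalise into (−180°, 180°]: -154.859°.
(The naïve average (+158.782 + -108.500)/2 = 25.141° is on the wrong side of the globe.)

-154.859°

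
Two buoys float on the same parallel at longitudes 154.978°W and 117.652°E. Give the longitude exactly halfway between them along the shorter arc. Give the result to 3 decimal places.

161.337°E

Signed shortest Δλ from -154.978° to +117.652° is -87.370°.
Midpoint longitude = -154.978° + (-87.370°)/2 = -154.978° − 43.685° = -198.663°.
Normalise into (−180°, 180°]: +161.337°.
(The naïve average (-154.978 + +117.652)/2 = -18.663° is on the wrong side of the globe.)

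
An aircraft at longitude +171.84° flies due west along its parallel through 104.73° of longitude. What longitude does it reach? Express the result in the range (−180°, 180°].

Start at +171.84°; shift −104.73° → +67.11°.
+67.11° already lies in (−180°, 180°].

+67.11°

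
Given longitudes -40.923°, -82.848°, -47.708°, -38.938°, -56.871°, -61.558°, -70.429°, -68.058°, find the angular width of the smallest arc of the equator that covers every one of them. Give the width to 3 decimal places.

Sort the longitudes: -82.848°, -70.429°, -68.058°, -61.558°, -56.871°, -47.708°, -40.923°, -38.938°.
Eastward gaps between consecutive values (wrapping around): 12.419°, 2.371°, 6.500°, 4.687°, 9.163°, 6.785°, 1.985°, 316.090°.
Largest gap = 316.090° ⇒ minimal covering band is its complement: 360° − 316.090° = 43.910°.
Band runs from -82.848° eastward to -38.938°.

43.910°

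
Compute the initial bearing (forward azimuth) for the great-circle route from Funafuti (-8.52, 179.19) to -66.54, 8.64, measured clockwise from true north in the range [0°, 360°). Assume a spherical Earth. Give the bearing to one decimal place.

Δλ = 8.64 − 179.19 = -170.55°.
θ = atan2( sin Δλ · cos φ₂ , cos φ₁ · sin φ₂ − sin φ₁ · cos φ₂ · cos Δλ )
  = atan2(-0.06536, -0.96540) = -176.127° → normalised to [0°, 360°): 183.873°.

183.9°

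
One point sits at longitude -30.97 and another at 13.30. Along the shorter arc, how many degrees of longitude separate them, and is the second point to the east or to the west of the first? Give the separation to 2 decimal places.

44.27° east

Raw difference: 13.30 − -30.97 = 44.27°.
Normalise into (−180°, 180°]: 44.27° stays 44.27°.
Positive ⇒ the second point lies to the east; separation 44.27°.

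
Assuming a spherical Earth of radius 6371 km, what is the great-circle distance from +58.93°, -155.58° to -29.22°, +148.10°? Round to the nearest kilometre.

11085 km

Δλ = 148.10 − -155.58 = 303.68°; wrapped into (−180°, 180°]: -56.32°.
Δφ = -29.22 − 58.93 = -88.15°.
a = sin²(Δφ/2) + cos φ₁ · cos φ₂ · sin²(Δλ/2) = 0.584176.
c = 2·atan2(√a, √(1−a)) = 1.73995 rad → d = 6371·c ≈ 11085.25 km.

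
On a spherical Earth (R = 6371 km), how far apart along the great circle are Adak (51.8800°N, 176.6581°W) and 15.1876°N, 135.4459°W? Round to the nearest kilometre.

Δλ = -135.4459 − -176.6581 = 41.2122°.
Δφ = 15.1876 − 51.8800 = -36.6924°.
a = sin²(Δφ/2) + cos φ₁ · cos φ₂ · sin²(Δλ/2) = 0.172864.
c = 2·atan2(√a, √(1−a)) = 0.85758 rad → d = 6371·c ≈ 5463.62 km.

5464 km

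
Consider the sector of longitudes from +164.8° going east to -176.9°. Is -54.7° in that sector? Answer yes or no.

No

Band width going east from +164.8° to -176.9°: ((-176.9 − 164.8) mod 360) = 18.3°.
Offset of -54.7° east of the west edge: ((-54.7 − 164.8) mod 360) = 140.5°.
140.5° > 18.3° ⇒ outside.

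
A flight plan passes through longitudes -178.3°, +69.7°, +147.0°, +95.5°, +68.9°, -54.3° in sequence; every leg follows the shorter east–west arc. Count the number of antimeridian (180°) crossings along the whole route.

Leg 1: -178.3° → +69.7°, shortest Δλ = -112.0° (west) — crosses 180°.
Leg 2: +69.7° → +147.0°, shortest Δλ = 77.3° (east) — does not cross 180°.
Leg 3: +147.0° → +95.5°, shortest Δλ = -51.5° (west) — does not cross 180°.
Leg 4: +95.5° → +68.9°, shortest Δλ = -26.6° (west) — does not cross 180°.
Leg 5: +68.9° → -54.3°, shortest Δλ = -123.2° (west) — does not cross 180°.
Total crossings: 1.

1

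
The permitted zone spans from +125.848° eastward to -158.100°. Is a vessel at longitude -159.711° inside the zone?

Band width going east from +125.848° to -158.100°: ((-158.100 − 125.848) mod 360) = 76.052°.
Offset of -159.711° east of the west edge: ((-159.711 − 125.848) mod 360) = 74.441°.
74.441° ≤ 76.052° ⇒ inside.

Yes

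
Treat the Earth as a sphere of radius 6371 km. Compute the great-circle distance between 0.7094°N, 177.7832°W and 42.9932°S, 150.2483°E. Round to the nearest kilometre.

Δλ = 150.2483 − -177.7832 = 328.0315°; wrapped into (−180°, 180°]: -31.9685°.
Δφ = -42.9932 − 0.7094 = -43.7026°.
a = sin²(Δφ/2) + cos φ₁ · cos φ₂ · sin²(Δλ/2) = 0.193993.
c = 2·atan2(√a, √(1−a)) = 0.91219 rad → d = 6371·c ≈ 5811.57 km.

5812 km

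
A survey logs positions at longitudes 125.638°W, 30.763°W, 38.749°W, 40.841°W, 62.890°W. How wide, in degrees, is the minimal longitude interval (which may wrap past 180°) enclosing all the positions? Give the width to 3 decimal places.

Sort the longitudes: -125.638°, -62.890°, -40.841°, -38.749°, -30.763°.
Eastward gaps between consecutive values (wrapping around): 62.748°, 22.049°, 2.092°, 7.986°, 265.125°.
Largest gap = 265.125° ⇒ minimal covering band is its complement: 360° − 265.125° = 94.875°.
Band runs from -125.638° eastward to -30.763°.

94.875°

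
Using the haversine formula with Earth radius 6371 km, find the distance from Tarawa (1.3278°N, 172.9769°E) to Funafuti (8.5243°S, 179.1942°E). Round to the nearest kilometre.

Δλ = 179.1942 − 172.9769 = 6.2173°.
Δφ = -8.5243 − 1.3278 = -9.8521°.
a = sin²(Δφ/2) + cos φ₁ · cos φ₂ · sin²(Δλ/2) = 0.010281.
c = 2·atan2(√a, √(1−a)) = 0.20314 rad → d = 6371·c ≈ 1294.22 km.

1294 km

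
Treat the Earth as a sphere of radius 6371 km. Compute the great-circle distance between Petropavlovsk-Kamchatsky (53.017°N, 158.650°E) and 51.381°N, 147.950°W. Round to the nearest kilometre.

3559 km

Δλ = -147.950 − 158.650 = -306.600°; wrapped into (−180°, 180°]: 53.400°.
Δφ = 51.381 − 53.017 = -1.636°.
a = sin²(Δφ/2) + cos φ₁ · cos φ₂ · sin²(Δλ/2) = 0.076006.
c = 2·atan2(√a, √(1−a)) = 0.55862 rad → d = 6371·c ≈ 3558.96 km.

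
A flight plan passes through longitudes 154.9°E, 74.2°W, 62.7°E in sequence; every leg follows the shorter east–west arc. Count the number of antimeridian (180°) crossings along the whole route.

Leg 1: +154.9° → -74.2°, shortest Δλ = 130.9° (east) — crosses 180°.
Leg 2: -74.2° → +62.7°, shortest Δλ = 136.9° (east) — does not cross 180°.
Total crossings: 1.

1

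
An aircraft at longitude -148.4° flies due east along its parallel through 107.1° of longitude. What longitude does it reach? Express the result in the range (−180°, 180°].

-41.3°

Start at -148.4°; shift +107.1° → -41.3°.
-41.3° already lies in (−180°, 180°].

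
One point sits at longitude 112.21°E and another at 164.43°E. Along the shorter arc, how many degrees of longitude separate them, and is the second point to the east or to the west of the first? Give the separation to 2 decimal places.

Raw difference: 164.43 − 112.21 = 52.22°.
Normalise into (−180°, 180°]: 52.22° stays 52.22°.
Positive ⇒ the second point lies to the east; separation 52.22°.

52.22° east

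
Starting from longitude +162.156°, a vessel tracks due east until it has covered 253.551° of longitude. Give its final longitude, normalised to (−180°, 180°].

Start at +162.156°; shift +253.551° → +415.707°.
+415.707° lies outside (−180°, 180°]; subtract 360° → +55.707°.

+55.707°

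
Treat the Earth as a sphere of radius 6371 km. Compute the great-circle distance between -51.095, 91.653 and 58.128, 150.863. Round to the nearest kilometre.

13278 km

Δλ = 150.863 − 91.653 = 59.210°.
Δφ = 58.128 − -51.095 = 109.223°.
a = sin²(Δφ/2) + cos φ₁ · cos φ₂ · sin²(Δλ/2) = 0.745555.
c = 2·atan2(√a, √(1−a)) = 2.08416 rad → d = 6371·c ≈ 13278.18 km.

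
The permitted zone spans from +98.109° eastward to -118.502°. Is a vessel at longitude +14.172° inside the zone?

Band width going east from +98.109° to -118.502°: ((-118.502 − 98.109) mod 360) = 143.389°.
Offset of +14.172° east of the west edge: ((14.172 − 98.109) mod 360) = 276.063°.
276.063° > 143.389° ⇒ outside.

No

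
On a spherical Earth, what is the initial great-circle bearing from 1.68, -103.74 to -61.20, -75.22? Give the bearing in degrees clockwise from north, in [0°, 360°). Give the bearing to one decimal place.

165.5°

Δλ = -75.22 − -103.74 = 28.52°.
θ = atan2( sin Δλ · cos φ₂ , cos φ₁ · sin φ₂ − sin φ₁ · cos φ₂ · cos Δλ )
  = atan2(0.23002, -0.88834) = 165.483° → normalised to [0°, 360°): 165.483°.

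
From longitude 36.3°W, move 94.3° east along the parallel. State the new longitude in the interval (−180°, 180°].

Start at -36.3°; shift +94.3° → +58.0°.
+58.0° already lies in (−180°, 180°].

58.0°E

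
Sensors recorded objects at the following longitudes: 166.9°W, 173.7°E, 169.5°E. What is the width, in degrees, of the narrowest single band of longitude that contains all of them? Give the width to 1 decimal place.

Sort the longitudes: -166.9°, +169.5°, +173.7°.
Eastward gaps between consecutive values (wrapping around): 336.4°, 4.2°, 19.4°.
Largest gap = 336.4° ⇒ minimal covering band is its complement: 360° − 336.4° = 23.6°.
Band runs from +169.5° eastward to -166.9°, crossing the antimeridian.

23.6°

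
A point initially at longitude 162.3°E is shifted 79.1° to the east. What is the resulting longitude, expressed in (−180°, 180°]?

118.6°W

Start at +162.3°; shift +79.1° → +241.4°.
+241.4° lies outside (−180°, 180°]; subtract 360° → -118.6°.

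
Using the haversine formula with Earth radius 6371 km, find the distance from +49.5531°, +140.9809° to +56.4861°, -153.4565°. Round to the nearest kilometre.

4280 km

Δλ = -153.4565 − 140.9809 = -294.4374°; wrapped into (−180°, 180°]: 65.5626°.
Δφ = 56.4861 − 49.5531 = 6.9330°.
a = sin²(Δφ/2) + cos φ₁ · cos φ₂ · sin²(Δλ/2) = 0.108662.
c = 2·atan2(√a, √(1−a)) = 0.67184 rad → d = 6371·c ≈ 4280.30 km.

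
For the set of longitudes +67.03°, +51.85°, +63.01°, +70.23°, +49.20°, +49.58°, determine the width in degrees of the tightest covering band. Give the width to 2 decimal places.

21.03°

Sort the longitudes: +49.20°, +49.58°, +51.85°, +63.01°, +67.03°, +70.23°.
Eastward gaps between consecutive values (wrapping around): 0.38°, 2.27°, 11.16°, 4.02°, 3.20°, 338.97°.
Largest gap = 338.97° ⇒ minimal covering band is its complement: 360° − 338.97° = 21.03°.
Band runs from +49.20° eastward to +70.23°.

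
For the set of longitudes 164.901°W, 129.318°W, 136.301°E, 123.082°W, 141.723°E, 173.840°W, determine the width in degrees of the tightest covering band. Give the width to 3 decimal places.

Sort the longitudes: -173.840°, -164.901°, -129.318°, -123.082°, +136.301°, +141.723°.
Eastward gaps between consecutive values (wrapping around): 8.939°, 35.583°, 6.236°, 259.383°, 5.422°, 44.437°.
Largest gap = 259.383° ⇒ minimal covering band is its complement: 360° − 259.383° = 100.617°.
Band runs from +136.301° eastward to -123.082°, crossing the antimeridian.

100.617°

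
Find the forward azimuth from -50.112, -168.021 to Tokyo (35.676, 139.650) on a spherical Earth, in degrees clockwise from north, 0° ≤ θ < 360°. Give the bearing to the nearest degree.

320°

Δλ = 139.650 − -168.021 = 307.671°; wrapped into (−180°, 180°]: -52.329°.
θ = atan2( sin Δλ · cos φ₂ , cos φ₁ · sin φ₂ − sin φ₁ · cos φ₂ · cos Δλ )
  = atan2(-0.64298, 0.75491) = -40.422° → normalised to [0°, 360°): 319.578°.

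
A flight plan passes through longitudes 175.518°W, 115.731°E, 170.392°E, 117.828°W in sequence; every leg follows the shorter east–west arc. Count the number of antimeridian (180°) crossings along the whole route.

Leg 1: -175.518° → +115.731°, shortest Δλ = -68.751° (west) — crosses 180°.
Leg 2: +115.731° → +170.392°, shortest Δλ = 54.661° (east) — does not cross 180°.
Leg 3: +170.392° → -117.828°, shortest Δλ = 71.78° (east) — crosses 180°.
Total crossings: 2.

2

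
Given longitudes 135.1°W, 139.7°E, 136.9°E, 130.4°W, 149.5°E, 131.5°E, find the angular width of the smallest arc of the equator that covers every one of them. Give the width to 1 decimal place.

98.1°

Sort the longitudes: -135.1°, -130.4°, +131.5°, +136.9°, +139.7°, +149.5°.
Eastward gaps between consecutive values (wrapping around): 4.7°, 261.9°, 5.4°, 2.8°, 9.8°, 75.4°.
Largest gap = 261.9° ⇒ minimal covering band is its complement: 360° − 261.9° = 98.1°.
Band runs from +131.5° eastward to -130.4°, crossing the antimeridian.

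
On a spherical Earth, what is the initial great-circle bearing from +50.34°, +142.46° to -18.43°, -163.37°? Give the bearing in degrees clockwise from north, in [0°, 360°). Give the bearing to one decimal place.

129.3°

Δλ = -163.37 − 142.46 = -305.83°; wrapped into (−180°, 180°]: 54.17°.
θ = atan2( sin Δλ · cos φ₂ , cos φ₁ · sin φ₂ − sin φ₁ · cos φ₂ · cos Δλ )
  = atan2(0.76917, -0.62931) = 129.289° → normalised to [0°, 360°): 129.289°.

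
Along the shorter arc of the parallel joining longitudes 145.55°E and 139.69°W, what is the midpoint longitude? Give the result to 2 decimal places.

Signed shortest Δλ from +145.55° to -139.69° is +74.76°.
Midpoint longitude = +145.55° + (+74.76°)/2 = +145.55° + 37.38° = +182.93°.
Normalise into (−180°, 180°]: -177.07°.
(The naïve average (+145.55 + -139.69)/2 = 2.93° is on the wrong side of the globe.)

177.07°W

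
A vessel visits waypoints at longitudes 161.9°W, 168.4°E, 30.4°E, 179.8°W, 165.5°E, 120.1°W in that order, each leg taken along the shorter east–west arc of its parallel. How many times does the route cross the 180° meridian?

4

Leg 1: -161.9° → +168.4°, shortest Δλ = -29.7° (west) — crosses 180°.
Leg 2: +168.4° → +30.4°, shortest Δλ = -138.0° (west) — does not cross 180°.
Leg 3: +30.4° → -179.8°, shortest Δλ = 149.8° (east) — crosses 180°.
Leg 4: -179.8° → +165.5°, shortest Δλ = -14.7° (west) — crosses 180°.
Leg 5: +165.5° → -120.1°, shortest Δλ = 74.4° (east) — crosses 180°.
Total crossings: 4.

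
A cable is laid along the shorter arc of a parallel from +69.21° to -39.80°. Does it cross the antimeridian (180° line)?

Signed shortest Δλ = ((-39.80 − 69.21 + 180) mod 360) − 180 = -109.01°.
Going west by 109.01° from +69.21° reaches -39.80° without touching 180°.

No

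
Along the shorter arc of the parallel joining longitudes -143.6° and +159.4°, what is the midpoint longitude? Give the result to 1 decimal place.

-172.1°

Signed shortest Δλ from -143.6° to +159.4° is -57.0°.
Midpoint longitude = -143.6° + (-57.0°)/2 = -143.6° − 28.5° = -172.1°.
(The naïve average (-143.6 + +159.4)/2 = 7.9° is on the wrong side of the globe.)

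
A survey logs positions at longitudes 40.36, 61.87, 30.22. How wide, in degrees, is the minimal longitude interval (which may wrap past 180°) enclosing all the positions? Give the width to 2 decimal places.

31.65°

Sort the longitudes: +30.22°, +40.36°, +61.87°.
Eastward gaps between consecutive values (wrapping around): 10.14°, 21.51°, 328.35°.
Largest gap = 328.35° ⇒ minimal covering band is its complement: 360° − 328.35° = 31.65°.
Band runs from +30.22° eastward to +61.87°.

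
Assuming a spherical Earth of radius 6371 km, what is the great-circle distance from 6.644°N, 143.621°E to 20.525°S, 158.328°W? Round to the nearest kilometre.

Δλ = -158.328 − 143.621 = -301.949°; wrapped into (−180°, 180°]: 58.051°.
Δφ = -20.525 − 6.644 = -27.169°.
a = sin²(Δφ/2) + cos φ₁ · cos φ₂ · sin²(Δλ/2) = 0.274161.
c = 2·atan2(√a, √(1−a)) = 1.10215 rad → d = 6371·c ≈ 7021.80 km.

7022 km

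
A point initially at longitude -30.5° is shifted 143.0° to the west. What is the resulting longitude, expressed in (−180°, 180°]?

Start at -30.5°; shift −143.0° → -173.5°.
-173.5° already lies in (−180°, 180°].

-173.5°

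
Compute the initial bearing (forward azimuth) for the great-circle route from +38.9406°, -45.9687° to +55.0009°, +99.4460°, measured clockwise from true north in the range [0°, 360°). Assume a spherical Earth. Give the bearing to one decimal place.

19.2°

Δλ = 99.4460 − -45.9687 = 145.4147°.
θ = atan2( sin Δλ · cos φ₂ , cos φ₁ · sin φ₂ − sin φ₁ · cos φ₂ · cos Δλ )
  = atan2(0.32557, 0.93393) = 19.219° → normalised to [0°, 360°): 19.219°.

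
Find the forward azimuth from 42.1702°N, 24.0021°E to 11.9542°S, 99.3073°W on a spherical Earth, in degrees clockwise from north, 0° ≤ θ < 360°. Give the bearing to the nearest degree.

284°

Δλ = -99.3073 − 24.0021 = -123.3094°.
θ = atan2( sin Δλ · cos φ₂ , cos φ₁ · sin φ₂ − sin φ₁ · cos φ₂ · cos Δλ )
  = atan2(-0.81759, 0.20716) = -75.782° → normalised to [0°, 360°): 284.218°.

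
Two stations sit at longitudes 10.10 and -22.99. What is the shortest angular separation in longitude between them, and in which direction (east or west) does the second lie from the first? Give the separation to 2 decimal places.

Raw difference: -22.99 − 10.10 = -33.09°.
Normalise into (−180°, 180°]: -33.09° stays -33.09°.
Negative ⇒ the second point lies to the west; separation 33.09°.

33.09° west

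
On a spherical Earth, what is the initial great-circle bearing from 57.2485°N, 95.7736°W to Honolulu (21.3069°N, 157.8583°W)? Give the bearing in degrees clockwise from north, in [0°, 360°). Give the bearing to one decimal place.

258.3°

Δλ = -157.8583 − -95.7736 = -62.0847°.
θ = atan2( sin Δλ · cos φ₂ , cos φ₁ · sin φ₂ − sin φ₁ · cos φ₂ · cos Δλ )
  = atan2(-0.82324, -0.17025) = -101.684° → normalised to [0°, 360°): 258.316°.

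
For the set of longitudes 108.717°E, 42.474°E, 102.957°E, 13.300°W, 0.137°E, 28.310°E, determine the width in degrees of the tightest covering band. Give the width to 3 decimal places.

Sort the longitudes: -13.300°, +0.137°, +28.310°, +42.474°, +102.957°, +108.717°.
Eastward gaps between consecutive values (wrapping around): 13.437°, 28.173°, 14.164°, 60.483°, 5.760°, 237.983°.
Largest gap = 237.983° ⇒ minimal covering band is its complement: 360° − 237.983° = 122.017°.
Band runs from -13.300° eastward to +108.717°.

122.017°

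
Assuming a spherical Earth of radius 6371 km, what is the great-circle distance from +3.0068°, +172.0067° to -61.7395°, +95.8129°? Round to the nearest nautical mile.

5174 nmi

Δλ = 95.8129 − 172.0067 = -76.1938°.
Δφ = -61.7395 − 3.0068 = -64.7463°.
a = sin²(Δφ/2) + cos φ₁ · cos φ₂ · sin²(Δλ/2) = 0.466683.
c = 2·atan2(√a, √(1−a)) = 1.50411 rad → d = 6371·c ≈ 9582.71 km ≈ 5174.25 nmi.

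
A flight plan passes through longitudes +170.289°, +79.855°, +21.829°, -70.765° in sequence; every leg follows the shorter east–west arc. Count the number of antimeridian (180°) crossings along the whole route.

0

Leg 1: +170.289° → +79.855°, shortest Δλ = -90.434° (west) — does not cross 180°.
Leg 2: +79.855° → +21.829°, shortest Δλ = -58.026° (west) — does not cross 180°.
Leg 3: +21.829° → -70.765°, shortest Δλ = -92.594° (west) — does not cross 180°.
Total crossings: 0.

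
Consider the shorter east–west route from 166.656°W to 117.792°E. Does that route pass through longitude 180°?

Naïve |117.792 − -166.656| = 284.448° > 180°, so the shorter arc goes the other way round — across 180°.
Signed shortest Δλ = ((117.792 − -166.656 + 180) mod 360) − 180 = -75.552°.
Going west by 75.552° from -166.656° passes through 180° before reaching +117.792°.

Yes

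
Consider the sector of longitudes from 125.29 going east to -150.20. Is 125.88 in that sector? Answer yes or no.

Yes

Band width going east from +125.29° to -150.20°: ((-150.20 − 125.29) mod 360) = 84.51°.
Offset of +125.88° east of the west edge: ((125.88 − 125.29) mod 360) = 0.59°.
0.59° ≤ 84.51° ⇒ inside.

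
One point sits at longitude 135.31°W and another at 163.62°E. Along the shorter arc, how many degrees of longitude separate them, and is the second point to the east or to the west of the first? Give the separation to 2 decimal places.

61.07° west

Raw difference: 163.62 − -135.31 = 298.93°.
Normalise into (−180°, 180°]: 298.93° − 360° = -61.07°.
Negative ⇒ the second point lies to the west; separation 61.07°.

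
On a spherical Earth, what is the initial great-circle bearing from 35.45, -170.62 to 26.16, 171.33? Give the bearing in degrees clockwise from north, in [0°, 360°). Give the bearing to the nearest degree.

244°

Δλ = 171.33 − -170.62 = 341.95°; wrapped into (−180°, 180°]: -18.05°.
θ = atan2( sin Δλ · cos φ₂ , cos φ₁ · sin φ₂ − sin φ₁ · cos φ₂ · cos Δλ )
  = atan2(-0.27811, -0.13581) = -116.028° → normalised to [0°, 360°): 243.972°.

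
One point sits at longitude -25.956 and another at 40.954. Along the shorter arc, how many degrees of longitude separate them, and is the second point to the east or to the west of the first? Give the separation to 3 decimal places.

Raw difference: 40.954 − -25.956 = 66.91°.
Normalise into (−180°, 180°]: 66.91° stays 66.91°.
Positive ⇒ the second point lies to the east; separation 66.910°.

66.910° east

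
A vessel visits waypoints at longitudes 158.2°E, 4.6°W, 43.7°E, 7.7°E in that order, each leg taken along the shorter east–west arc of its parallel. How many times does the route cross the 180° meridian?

Leg 1: +158.2° → -4.6°, shortest Δλ = -162.8° (west) — does not cross 180°.
Leg 2: -4.6° → +43.7°, shortest Δλ = 48.3° (east) — does not cross 180°.
Leg 3: +43.7° → +7.7°, shortest Δλ = -36.0° (west) — does not cross 180°.
Total crossings: 0.

0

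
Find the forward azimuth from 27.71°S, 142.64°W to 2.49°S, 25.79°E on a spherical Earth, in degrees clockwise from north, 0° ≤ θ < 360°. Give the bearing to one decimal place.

157.9°

Δλ = 25.79 − -142.64 = 168.43°.
θ = atan2( sin Δλ · cos φ₂ , cos φ₁ · sin φ₂ − sin φ₁ · cos φ₂ · cos Δλ )
  = atan2(0.20038, -0.49358) = 157.905° → normalised to [0°, 360°): 157.905°.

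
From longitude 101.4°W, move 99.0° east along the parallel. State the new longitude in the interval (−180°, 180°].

2.4°W

Start at -101.4°; shift +99.0° → -2.4°.
-2.4° already lies in (−180°, 180°].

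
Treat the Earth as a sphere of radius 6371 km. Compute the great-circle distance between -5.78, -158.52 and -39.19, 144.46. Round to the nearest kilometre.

Δλ = 144.46 − -158.52 = 302.98°; wrapped into (−180°, 180°]: -57.02°.
Δφ = -39.19 − -5.78 = -33.41°.
a = sin²(Δφ/2) + cos φ₁ · cos φ₂ · sin²(Δλ/2) = 0.258305.
c = 2·atan2(√a, √(1−a)) = 1.06627 rad → d = 6371·c ≈ 6793.22 km.

6793 km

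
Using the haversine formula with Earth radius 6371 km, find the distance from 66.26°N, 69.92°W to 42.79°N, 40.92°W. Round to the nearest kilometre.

Δλ = -40.92 − -69.92 = 29.00°.
Δφ = 42.79 − 66.26 = -23.47°.
a = sin²(Δφ/2) + cos φ₁ · cos φ₂ · sin²(Δλ/2) = 0.059887.
c = 2·atan2(√a, √(1−a)) = 0.49446 rad → d = 6371·c ≈ 3150.18 km.

3150 km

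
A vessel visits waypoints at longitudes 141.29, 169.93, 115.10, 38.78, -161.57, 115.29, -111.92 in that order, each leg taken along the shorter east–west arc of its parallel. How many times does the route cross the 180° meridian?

3

Leg 1: +141.29° → +169.93°, shortest Δλ = 28.64° (east) — does not cross 180°.
Leg 2: +169.93° → +115.10°, shortest Δλ = -54.83° (west) — does not cross 180°.
Leg 3: +115.10° → +38.78°, shortest Δλ = -76.32° (west) — does not cross 180°.
Leg 4: +38.78° → -161.57°, shortest Δλ = 159.65° (east) — crosses 180°.
Leg 5: -161.57° → +115.29°, shortest Δλ = -83.14° (west) — crosses 180°.
Leg 6: +115.29° → -111.92°, shortest Δλ = 132.79° (east) — crosses 180°.
Total crossings: 3.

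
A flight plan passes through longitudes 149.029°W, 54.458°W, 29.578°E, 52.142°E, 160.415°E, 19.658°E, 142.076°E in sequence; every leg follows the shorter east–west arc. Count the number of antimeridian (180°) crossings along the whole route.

0

Leg 1: -149.029° → -54.458°, shortest Δλ = 94.571° (east) — does not cross 180°.
Leg 2: -54.458° → +29.578°, shortest Δλ = 84.036° (east) — does not cross 180°.
Leg 3: +29.578° → +52.142°, shortest Δλ = 22.564° (east) — does not cross 180°.
Leg 4: +52.142° → +160.415°, shortest Δλ = 108.273° (east) — does not cross 180°.
Leg 5: +160.415° → +19.658°, shortest Δλ = -140.757° (west) — does not cross 180°.
Leg 6: +19.658° → +142.076°, shortest Δλ = 122.418° (east) — does not cross 180°.
Total crossings: 0.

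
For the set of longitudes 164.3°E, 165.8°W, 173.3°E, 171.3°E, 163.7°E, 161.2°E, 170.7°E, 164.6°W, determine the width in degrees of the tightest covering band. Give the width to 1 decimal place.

34.2°

Sort the longitudes: -165.8°, -164.6°, +161.2°, +163.7°, +164.3°, +170.7°, +171.3°, +173.3°.
Eastward gaps between consecutive values (wrapping around): 1.2°, 325.8°, 2.5°, 0.6°, 6.4°, 0.6°, 2.0°, 20.9°.
Largest gap = 325.8° ⇒ minimal covering band is its complement: 360° − 325.8° = 34.2°.
Band runs from +161.2° eastward to -164.6°, crossing the antimeridian.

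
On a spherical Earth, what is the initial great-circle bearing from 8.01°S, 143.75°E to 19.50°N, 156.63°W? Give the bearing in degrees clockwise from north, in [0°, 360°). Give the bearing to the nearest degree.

64°

Δλ = -156.63 − 143.75 = -300.38°; wrapped into (−180°, 180°]: 59.62°.
θ = atan2( sin Δλ · cos φ₂ , cos φ₁ · sin φ₂ − sin φ₁ · cos φ₂ · cos Δλ )
  = atan2(0.81321, 0.39698) = 63.980° → normalised to [0°, 360°): 63.980°.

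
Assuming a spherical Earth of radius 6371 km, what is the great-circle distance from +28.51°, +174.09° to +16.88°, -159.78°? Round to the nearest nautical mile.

1602 nmi

Δλ = -159.78 − 174.09 = -333.87°; wrapped into (−180°, 180°]: 26.13°.
Δφ = 16.88 − 28.51 = -11.63°.
a = sin²(Δφ/2) + cos φ₁ · cos φ₂ · sin²(Δλ/2) = 0.053235.
c = 2·atan2(√a, √(1−a)) = 0.46565 rad → d = 6371·c ≈ 2966.65 km ≈ 1601.86 nmi.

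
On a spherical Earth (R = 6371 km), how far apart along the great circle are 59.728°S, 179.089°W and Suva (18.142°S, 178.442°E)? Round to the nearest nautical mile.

Δλ = 178.442 − -179.089 = 357.531°; wrapped into (−180°, 180°]: -2.469°.
Δφ = -18.142 − -59.728 = 41.586°.
a = sin²(Δφ/2) + cos φ₁ · cos φ₂ · sin²(Δλ/2) = 0.126242.
c = 2·atan2(√a, √(1−a)) = 0.72648 rad → d = 6371·c ≈ 4628.42 km ≈ 2499.15 nmi.

2499 nmi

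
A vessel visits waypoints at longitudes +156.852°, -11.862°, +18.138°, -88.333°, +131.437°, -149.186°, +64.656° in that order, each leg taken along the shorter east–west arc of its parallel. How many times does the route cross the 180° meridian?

3

Leg 1: +156.852° → -11.862°, shortest Δλ = -168.714° (west) — does not cross 180°.
Leg 2: -11.862° → +18.138°, shortest Δλ = 30.0° (east) — does not cross 180°.
Leg 3: +18.138° → -88.333°, shortest Δλ = -106.471° (west) — does not cross 180°.
Leg 4: -88.333° → +131.437°, shortest Δλ = -140.23° (west) — crosses 180°.
Leg 5: +131.437° → -149.186°, shortest Δλ = 79.377° (east) — crosses 180°.
Leg 6: -149.186° → +64.656°, shortest Δλ = -146.158° (west) — crosses 180°.
Total crossings: 3.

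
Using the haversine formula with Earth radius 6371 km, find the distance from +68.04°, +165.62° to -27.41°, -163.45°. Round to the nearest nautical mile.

5894 nmi

Δλ = -163.45 − 165.62 = -329.07°; wrapped into (−180°, 180°]: 30.93°.
Δφ = -27.41 − 68.04 = -95.45°.
a = sin²(Δφ/2) + cos φ₁ · cos φ₂ · sin²(Δλ/2) = 0.571093.
c = 2·atan2(√a, √(1−a)) = 1.71347 rad → d = 6371·c ≈ 10916.49 km ≈ 5894.43 nmi.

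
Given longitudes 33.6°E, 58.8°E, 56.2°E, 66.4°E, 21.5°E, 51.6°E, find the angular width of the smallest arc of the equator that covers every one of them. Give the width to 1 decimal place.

44.9°

Sort the longitudes: +21.5°, +33.6°, +51.6°, +56.2°, +58.8°, +66.4°.
Eastward gaps between consecutive values (wrapping around): 12.1°, 18.0°, 4.6°, 2.6°, 7.6°, 315.1°.
Largest gap = 315.1° ⇒ minimal covering band is its complement: 360° − 315.1° = 44.9°.
Band runs from +21.5° eastward to +66.4°.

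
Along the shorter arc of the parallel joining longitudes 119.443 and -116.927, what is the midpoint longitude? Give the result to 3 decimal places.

Signed shortest Δλ from +119.443° to -116.927° is +123.630°.
Midpoint longitude = +119.443° + (+123.630°)/2 = +119.443° + 61.815° = +181.258°.
Normalise into (−180°, 180°]: -178.742°.
(The naïve average (+119.443 + -116.927)/2 = 1.258° is on the wrong side of the globe.)

-178.742°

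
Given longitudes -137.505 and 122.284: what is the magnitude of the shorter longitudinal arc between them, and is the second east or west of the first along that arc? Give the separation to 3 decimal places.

100.211° west

Raw difference: 122.284 − -137.505 = 259.789°.
Normalise into (−180°, 180°]: 259.789° − 360° = -100.211°.
Negative ⇒ the second point lies to the west; separation 100.211°.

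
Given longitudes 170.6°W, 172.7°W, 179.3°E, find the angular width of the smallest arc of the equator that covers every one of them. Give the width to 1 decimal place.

10.1°

Sort the longitudes: -172.7°, -170.6°, +179.3°.
Eastward gaps between consecutive values (wrapping around): 2.1°, 349.9°, 8.0°.
Largest gap = 349.9° ⇒ minimal covering band is its complement: 360° − 349.9° = 10.1°.
Band runs from +179.3° eastward to -170.6°, crossing the antimeridian.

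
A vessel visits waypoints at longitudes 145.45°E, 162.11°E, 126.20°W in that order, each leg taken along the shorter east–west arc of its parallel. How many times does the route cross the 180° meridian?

1

Leg 1: +145.45° → +162.11°, shortest Δλ = 16.66° (east) — does not cross 180°.
Leg 2: +162.11° → -126.20°, shortest Δλ = 71.69° (east) — crosses 180°.
Total crossings: 1.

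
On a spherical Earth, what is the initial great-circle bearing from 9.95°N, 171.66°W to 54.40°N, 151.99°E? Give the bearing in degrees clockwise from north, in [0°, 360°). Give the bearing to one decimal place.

334.4°

Δλ = 151.99 − -171.66 = 323.65°; wrapped into (−180°, 180°]: -36.35°.
θ = atan2( sin Δλ · cos φ₂ , cos φ₁ · sin φ₂ − sin φ₁ · cos φ₂ · cos Δλ )
  = atan2(-0.34503, 0.71986) = -25.609° → normalised to [0°, 360°): 334.391°.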